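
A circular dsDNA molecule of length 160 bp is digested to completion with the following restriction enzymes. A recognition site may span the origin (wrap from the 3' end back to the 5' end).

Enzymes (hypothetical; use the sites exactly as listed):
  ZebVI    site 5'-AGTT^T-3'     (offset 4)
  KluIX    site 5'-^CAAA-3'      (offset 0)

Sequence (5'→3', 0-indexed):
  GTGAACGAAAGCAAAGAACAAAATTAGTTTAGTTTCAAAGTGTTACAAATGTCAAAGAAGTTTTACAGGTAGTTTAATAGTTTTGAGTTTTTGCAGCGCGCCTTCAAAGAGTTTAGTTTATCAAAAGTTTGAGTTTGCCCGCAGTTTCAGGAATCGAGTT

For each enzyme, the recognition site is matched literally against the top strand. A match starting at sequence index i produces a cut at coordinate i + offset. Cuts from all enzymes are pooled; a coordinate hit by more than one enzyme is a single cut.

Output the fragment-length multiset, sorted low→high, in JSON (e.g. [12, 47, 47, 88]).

[1,3,5,5,6,7,7,7,8,8,9,10,10,11,11,12,15,25]

Per-enzyme occurrences:
  ZebVI (AGTTT, off=4): starts [25, 30, 58, 70, 78, 85, 109, 114, 125, 131, 142] → cuts [29, 34, 62, 74, 82, 89, 113, 118, 129, 135, 146]
  KluIX (CAAA, off=0): starts [11, 18, 35, 45, 52, 104, 121] → cuts [11, 18, 35, 45, 52, 104, 121]

Pooled cuts: [11, 18, 29, 34, 35, 45, 52, 62, 74, 82, 89, 104, 113, 118, 121, 129, 135, 146]

Fragments:
  11→18: 7 bp
  18→29: 11 bp
  29→34: 5 bp
  34→35: 1 bp
  35→45: 10 bp
  45→52: 7 bp
  52→62: 10 bp
  62→74: 12 bp
  74→82: 8 bp
  82→89: 7 bp
  89→104: 15 bp
  104→113: 9 bp
  113→118: 5 bp
  118→121: 3 bp
  121→129: 8 bp
  129→135: 6 bp
  135→146: 11 bp
  146→11 (wrap): 160-146+11 = 25 bp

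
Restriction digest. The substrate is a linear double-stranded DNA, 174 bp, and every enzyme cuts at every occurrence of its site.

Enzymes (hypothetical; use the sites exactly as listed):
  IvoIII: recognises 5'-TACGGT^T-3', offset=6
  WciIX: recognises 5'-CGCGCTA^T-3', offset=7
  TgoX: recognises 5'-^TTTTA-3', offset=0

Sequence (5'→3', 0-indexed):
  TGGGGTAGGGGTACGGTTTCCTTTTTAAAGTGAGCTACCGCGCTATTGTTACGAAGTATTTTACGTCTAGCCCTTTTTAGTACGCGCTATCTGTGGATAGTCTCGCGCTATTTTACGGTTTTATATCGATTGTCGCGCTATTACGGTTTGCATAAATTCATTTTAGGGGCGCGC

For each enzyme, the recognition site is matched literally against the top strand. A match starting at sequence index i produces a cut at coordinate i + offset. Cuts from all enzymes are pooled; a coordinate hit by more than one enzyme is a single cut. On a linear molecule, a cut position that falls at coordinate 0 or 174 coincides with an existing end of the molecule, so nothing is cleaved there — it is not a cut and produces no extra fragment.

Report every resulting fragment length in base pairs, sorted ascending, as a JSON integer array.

Site scan:
  IvoIII TACGGTT/6: at [11, 113, 141] ⇒ [17, 119, 147]
  WciIX CGCGCTAT/7: at [38, 82, 103, 133] ⇒ [45, 89, 110, 140]
  TgoX TTTTA/0: at [22, 58, 74, 110, 118, 160] ⇒ [22, 58, 74, 110, 118, 160]

Pooled cuts: [17, 22, 45, 58, 74, 89, 110, 118, 119, 140, 147, 160]

Fragments:
  [0,17): 17 bp
  [17,22): 5 bp
  [22,45): 23 bp
  [45,58): 13 bp
  [58,74): 16 bp
  [74,89): 15 bp
  [89,110): 21 bp
  [110,118): 8 bp
  [118,119): 1 bp
  [119,140): 21 bp
  [140,147): 7 bp
  [147,160): 13 bp
  [160,174): 14 bp

[1,5,7,8,13,13,14,15,16,17,21,21,23]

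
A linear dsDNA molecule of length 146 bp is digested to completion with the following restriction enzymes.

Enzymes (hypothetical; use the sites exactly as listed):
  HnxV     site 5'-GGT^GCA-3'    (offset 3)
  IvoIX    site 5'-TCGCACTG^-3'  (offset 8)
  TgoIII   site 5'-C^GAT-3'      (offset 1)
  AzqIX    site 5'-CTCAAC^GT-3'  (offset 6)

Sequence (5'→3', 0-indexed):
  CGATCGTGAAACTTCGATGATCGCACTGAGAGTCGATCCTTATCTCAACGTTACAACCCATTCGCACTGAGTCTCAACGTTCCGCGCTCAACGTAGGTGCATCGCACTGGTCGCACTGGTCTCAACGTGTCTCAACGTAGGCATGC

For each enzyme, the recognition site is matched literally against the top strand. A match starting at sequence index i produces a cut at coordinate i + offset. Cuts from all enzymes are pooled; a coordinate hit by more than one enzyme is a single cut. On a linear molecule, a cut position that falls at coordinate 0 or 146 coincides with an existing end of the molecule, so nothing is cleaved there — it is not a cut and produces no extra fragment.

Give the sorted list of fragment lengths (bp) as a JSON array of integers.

Per-enzyme occurrences:
  HnxV (GGTGCA, off=3): starts [95] → cuts [98]
  IvoIX (TCGCACTG, off=8): starts [20, 61, 101, 110] → cuts [28, 69, 109, 118]
  TgoIII (CGAT, off=1): starts [0, 14, 33] → cuts [1, 15, 34]
  AzqIX (CTCAACGT, off=6): starts [43, 72, 86, 120, 130] → cuts [49, 78, 92, 126, 136]

Pooled cuts: [1, 15, 28, 34, 49, 69, 78, 92, 98, 109, 118, 126, 136]

Fragments:
  [0,1): 1 bp
  [1,15): 14 bp
  [15,28): 13 bp
  [28,34): 6 bp
  [34,49): 15 bp
  [49,69): 20 bp
  [69,78): 9 bp
  [78,92): 14 bp
  [92,98): 6 bp
  [98,109): 11 bp
  [109,118): 9 bp
  [118,126): 8 bp
  [126,136): 10 bp
  [136,146): 10 bp

[1,6,6,8,9,9,10,10,11,13,14,14,15,20]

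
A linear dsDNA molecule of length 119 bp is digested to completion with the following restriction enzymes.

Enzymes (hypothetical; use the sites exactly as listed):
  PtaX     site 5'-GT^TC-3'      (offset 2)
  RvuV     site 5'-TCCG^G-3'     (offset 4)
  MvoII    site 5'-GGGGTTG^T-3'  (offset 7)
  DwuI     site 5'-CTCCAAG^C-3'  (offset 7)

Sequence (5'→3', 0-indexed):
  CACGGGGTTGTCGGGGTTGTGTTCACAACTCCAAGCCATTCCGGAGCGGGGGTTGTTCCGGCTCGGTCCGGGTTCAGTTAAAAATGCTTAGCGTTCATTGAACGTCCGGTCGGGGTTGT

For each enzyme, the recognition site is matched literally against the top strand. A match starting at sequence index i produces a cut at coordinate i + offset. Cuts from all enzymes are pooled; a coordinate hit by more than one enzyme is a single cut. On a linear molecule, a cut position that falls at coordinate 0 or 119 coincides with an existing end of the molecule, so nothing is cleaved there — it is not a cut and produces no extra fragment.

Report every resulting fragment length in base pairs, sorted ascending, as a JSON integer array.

Scan for sites:
  PtaX GTTC/2: at [20, 54, 71, 92] ⇒ [22, 56, 73, 94]
  RvuV TCCGG/4: at [39, 56, 66, 104] ⇒ [43, 60, 70, 108]
  MvoII GGGGTTGT/7: at [3, 12, 48, 111] ⇒ [10, 19, 55, 118]
  DwuI CTCCAAGC/7: at [28] ⇒ [35]

Pooled cuts: [10, 19, 22, 35, 43, 55, 56, 60, 70, 73, 94, 108, 118]

Fragments:
  [0,10): 10 bp
  [10,19): 9 bp
  [19,22): 3 bp
  [22,35): 13 bp
  [35,43): 8 bp
  [43,55): 12 bp
  [55,56): 1 bp
  [56,60): 4 bp
  [60,70): 10 bp
  [70,73): 3 bp
  [73,94): 21 bp
  [94,108): 14 bp
  [108,118): 10 bp
  [118,119): 1 bp

[1,1,3,3,4,8,9,10,10,10,12,13,14,21]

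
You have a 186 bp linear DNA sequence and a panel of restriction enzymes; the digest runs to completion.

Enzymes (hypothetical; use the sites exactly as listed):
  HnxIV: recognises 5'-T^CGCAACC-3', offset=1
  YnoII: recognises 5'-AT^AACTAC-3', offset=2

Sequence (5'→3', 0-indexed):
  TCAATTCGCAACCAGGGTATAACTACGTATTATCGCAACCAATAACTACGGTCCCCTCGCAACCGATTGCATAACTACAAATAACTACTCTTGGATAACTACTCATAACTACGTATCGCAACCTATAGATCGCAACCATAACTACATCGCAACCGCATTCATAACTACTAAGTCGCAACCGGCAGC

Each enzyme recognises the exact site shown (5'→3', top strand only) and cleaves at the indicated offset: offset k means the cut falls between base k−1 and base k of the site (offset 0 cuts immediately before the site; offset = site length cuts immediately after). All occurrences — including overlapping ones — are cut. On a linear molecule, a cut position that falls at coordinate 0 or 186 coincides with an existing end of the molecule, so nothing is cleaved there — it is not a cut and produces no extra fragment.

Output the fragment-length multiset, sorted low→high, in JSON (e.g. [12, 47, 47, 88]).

[6,8,9,10,10,10,10,11,13,13,14,14,14,14,15,15]

Per-enzyme occurrences:
  HnxIV (TCGCAACC, off=1): starts [5, 32, 56, 115, 129, 146, 172] → cuts [6, 33, 57, 116, 130, 147, 173]
  YnoII (ATAACTAC, off=2): starts [18, 41, 70, 80, 94, 104, 137, 160] → cuts [20, 43, 72, 82, 96, 106, 139, 162]

Pooled cuts: [6, 20, 33, 43, 57, 72, 82, 96, 106, 116, 130, 139, 147, 162, 173]

Fragments:
  [0,6): 6 bp
  [6,20): 14 bp
  [20,33): 13 bp
  [33,43): 10 bp
  [43,57): 14 bp
  [57,72): 15 bp
  [72,82): 10 bp
  [82,96): 14 bp
  [96,106): 10 bp
  [106,116): 10 bp
  [116,130): 14 bp
  [130,139): 9 bp
  [139,147): 8 bp
  [147,162): 15 bp
  [162,173): 11 bp
  [173,186): 13 bp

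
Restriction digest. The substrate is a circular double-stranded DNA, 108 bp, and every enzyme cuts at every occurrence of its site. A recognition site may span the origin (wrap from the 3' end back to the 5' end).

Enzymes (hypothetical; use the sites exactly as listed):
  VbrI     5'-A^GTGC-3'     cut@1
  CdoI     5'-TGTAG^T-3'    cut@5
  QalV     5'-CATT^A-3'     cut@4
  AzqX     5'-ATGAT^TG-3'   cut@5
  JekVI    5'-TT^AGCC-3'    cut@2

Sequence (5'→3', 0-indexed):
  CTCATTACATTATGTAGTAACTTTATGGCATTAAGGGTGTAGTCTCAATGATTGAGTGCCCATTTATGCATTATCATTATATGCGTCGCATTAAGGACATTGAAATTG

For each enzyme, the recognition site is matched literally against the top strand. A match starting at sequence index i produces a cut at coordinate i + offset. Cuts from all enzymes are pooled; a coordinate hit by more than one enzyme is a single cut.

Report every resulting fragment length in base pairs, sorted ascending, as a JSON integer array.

[3,5,6,6,10,10,14,15,17,22]

Site scan:
  VbrI AGTGC/1: at [54] ⇒ [55]
  CdoI TGTAGT/5: at [12, 37] ⇒ [17, 42]
  QalV CATTA/4: at [2, 7, 28, 68, 74, 88] ⇒ [6, 11, 32, 72, 78, 92]
  AzqX ATGATTG/5: at [47] ⇒ [52]
  JekVI (TTAGCC, off=2): no sites

All cut coordinates (distinct, sorted): [6, 11, 17, 32, 42, 52, 55, 72, 78, 92]

Fragment lengths:
  6→11: 5 bp
  11→17: 6 bp
  17→32: 15 bp
  32→42: 10 bp
  42→52: 10 bp
  52→55: 3 bp
  55→72: 17 bp
  72→78: 6 bp
  78→92: 14 bp
  92→6 (wrap): 108-92+6 = 22 bp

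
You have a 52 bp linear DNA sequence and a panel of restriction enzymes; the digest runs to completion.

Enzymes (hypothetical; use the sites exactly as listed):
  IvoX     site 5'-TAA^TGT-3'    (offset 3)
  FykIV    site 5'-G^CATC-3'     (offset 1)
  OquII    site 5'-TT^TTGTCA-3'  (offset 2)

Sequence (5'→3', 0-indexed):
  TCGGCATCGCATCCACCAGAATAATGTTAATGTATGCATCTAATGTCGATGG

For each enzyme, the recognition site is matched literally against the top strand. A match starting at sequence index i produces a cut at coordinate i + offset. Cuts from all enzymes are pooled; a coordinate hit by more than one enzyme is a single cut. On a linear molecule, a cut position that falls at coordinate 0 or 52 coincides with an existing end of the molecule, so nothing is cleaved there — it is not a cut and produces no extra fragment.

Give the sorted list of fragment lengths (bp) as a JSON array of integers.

Per-enzyme occurrences:
  IvoX (TAATGT, off=3): starts [21, 27, 40] → cuts [24, 30, 43]
  FykIV (GCATC, off=1): starts [3, 8, 35] → cuts [4, 9, 36]
  OquII (TTTTGTCA, off=2): no sites

All cut coordinates (distinct, sorted): [4, 9, 24, 30, 36, 43]

Fragments:
  [0,4): 4 bp
  [4,9): 5 bp
  [9,24): 15 bp
  [24,30): 6 bp
  [30,36): 6 bp
  [36,43): 7 bp
  [43,52): 9 bp

[4,5,6,6,7,9,15]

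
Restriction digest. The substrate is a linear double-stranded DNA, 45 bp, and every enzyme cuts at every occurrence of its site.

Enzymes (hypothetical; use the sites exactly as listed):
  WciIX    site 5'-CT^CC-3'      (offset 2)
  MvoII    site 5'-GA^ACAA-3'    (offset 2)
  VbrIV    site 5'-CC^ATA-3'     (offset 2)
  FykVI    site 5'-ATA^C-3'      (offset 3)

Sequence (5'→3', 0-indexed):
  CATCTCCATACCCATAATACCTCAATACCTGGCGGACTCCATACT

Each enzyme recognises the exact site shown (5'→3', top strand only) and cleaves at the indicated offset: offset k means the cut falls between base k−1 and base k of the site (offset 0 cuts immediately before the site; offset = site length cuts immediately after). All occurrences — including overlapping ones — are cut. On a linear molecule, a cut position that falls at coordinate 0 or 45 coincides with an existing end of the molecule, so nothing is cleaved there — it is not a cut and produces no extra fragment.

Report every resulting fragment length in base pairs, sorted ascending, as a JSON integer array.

Per-enzyme occurrences:
  WciIX CTCC/2: at [3, 36] ⇒ [5, 38]
  MvoII (GAACAA, off=2): no sites
  VbrIV CCATA/2: at [5, 11, 38] ⇒ [7, 13, 40]
  FykVI ATAC/3: at [7, 16, 24, 40] ⇒ [10, 19, 27, 43]

Pooled cuts: [5, 7, 10, 13, 19, 27, 38, 40, 43]

Fragment lengths:
  [0,5): 5 bp
  [5,7): 2 bp
  [7,10): 3 bp
  [10,13): 3 bp
  [13,19): 6 bp
  [19,27): 8 bp
  [27,38): 11 bp
  [38,40): 2 bp
  [40,43): 3 bp
  [43,45): 2 bp

[2,2,2,3,3,3,5,6,8,11]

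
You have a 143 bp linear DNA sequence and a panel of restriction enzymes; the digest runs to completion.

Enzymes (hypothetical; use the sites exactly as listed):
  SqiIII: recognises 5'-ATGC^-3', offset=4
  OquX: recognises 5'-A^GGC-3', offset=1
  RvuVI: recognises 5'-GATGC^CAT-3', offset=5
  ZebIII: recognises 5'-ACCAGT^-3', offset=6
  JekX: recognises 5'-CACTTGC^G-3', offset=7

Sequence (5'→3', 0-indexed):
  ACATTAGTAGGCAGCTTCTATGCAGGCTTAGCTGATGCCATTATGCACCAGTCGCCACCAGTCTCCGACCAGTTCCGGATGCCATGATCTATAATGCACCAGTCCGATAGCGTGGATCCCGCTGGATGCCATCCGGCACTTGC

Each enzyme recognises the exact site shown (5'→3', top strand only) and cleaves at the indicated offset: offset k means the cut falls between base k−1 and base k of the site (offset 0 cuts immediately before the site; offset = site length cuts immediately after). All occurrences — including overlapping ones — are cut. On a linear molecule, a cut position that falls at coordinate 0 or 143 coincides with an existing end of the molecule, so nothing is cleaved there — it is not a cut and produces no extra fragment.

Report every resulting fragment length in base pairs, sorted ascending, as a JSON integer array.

Per-enzyme occurrences:
  SqiIII (ATGC, off=4): starts [19, 34, 42, 78, 93, 125] → cuts [23, 38, 46, 82, 97, 129]
  OquX (AGGC, off=1): starts [8, 23] → cuts [9, 24]
  RvuVI (GATGCCAT, off=5): starts [33, 77, 124] → cuts [38, 82, 129]
  ZebIII (ACCAGT, off=6): starts [46, 56, 67, 97] → cuts [52, 62, 73, 103]
  JekX (CACTTGCG, off=7): no sites

All cut coordinates (distinct, sorted): [9, 23, 24, 38, 46, 52, 62, 73, 82, 97, 103, 129]

Fragments:
  [0,9): 9 bp
  [9,23): 14 bp
  [23,24): 1 bp
  [24,38): 14 bp
  [38,46): 8 bp
  [46,52): 6 bp
  [52,62): 10 bp
  [62,73): 11 bp
  [73,82): 9 bp
  [82,97): 15 bp
  [97,103): 6 bp
  [103,129): 26 bp
  [129,143): 14 bp

[1,6,6,8,9,9,10,11,14,14,14,15,26]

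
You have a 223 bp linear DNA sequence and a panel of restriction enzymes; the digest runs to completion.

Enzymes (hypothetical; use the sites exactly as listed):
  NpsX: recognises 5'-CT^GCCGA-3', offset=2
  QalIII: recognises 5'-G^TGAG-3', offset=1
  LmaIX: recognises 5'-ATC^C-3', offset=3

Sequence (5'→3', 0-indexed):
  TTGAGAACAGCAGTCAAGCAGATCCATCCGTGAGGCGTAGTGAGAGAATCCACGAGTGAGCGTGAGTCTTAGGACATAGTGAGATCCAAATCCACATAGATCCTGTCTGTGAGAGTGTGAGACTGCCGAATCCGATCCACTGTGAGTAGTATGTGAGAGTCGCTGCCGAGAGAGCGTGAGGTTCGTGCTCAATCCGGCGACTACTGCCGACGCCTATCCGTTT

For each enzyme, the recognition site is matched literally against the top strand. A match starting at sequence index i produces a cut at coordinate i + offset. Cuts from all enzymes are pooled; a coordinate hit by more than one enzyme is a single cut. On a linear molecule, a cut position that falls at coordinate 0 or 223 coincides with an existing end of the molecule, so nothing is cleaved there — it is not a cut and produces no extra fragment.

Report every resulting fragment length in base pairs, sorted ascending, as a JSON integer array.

Per-enzyme occurrences:
  NpsX (CTGCCGA, off=2): starts [122, 162, 203] → cuts [124, 164, 205]
  QalIII (GTGAG, off=1): starts [29, 39, 55, 61, 78, 108, 116, 141, 152, 175] → cuts [30, 40, 56, 62, 79, 109, 117, 142, 153, 176]
  LmaIX (ATCC, off=3): starts [21, 25, 47, 83, 89, 99, 129, 134, 191, 215] → cuts [24, 28, 50, 86, 92, 102, 132, 137, 194, 218]

Pooled cuts: [24, 28, 30, 40, 50, 56, 62, 79, 86, 92, 102, 109, 117, 124, 132, 137, 142, 153, 164, 176, 194, 205, 218]

Fragment lengths:
  [0,24): 24 bp
  [24,28): 4 bp
  [28,30): 2 bp
  [30,40): 10 bp
  [40,50): 10 bp
  [50,56): 6 bp
  [56,62): 6 bp
  [62,79): 17 bp
  [79,86): 7 bp
  [86,92): 6 bp
  [92,102): 10 bp
  [102,109): 7 bp
  [109,117): 8 bp
  [117,124): 7 bp
  [124,132): 8 bp
  [132,137): 5 bp
  [137,142): 5 bp
  [142,153): 11 bp
  [153,164): 11 bp
  [164,176): 12 bp
  [176,194): 18 bp
  [194,205): 11 bp
  [205,218): 13 bp
  [218,223): 5 bp

[2,4,5,5,5,6,6,6,7,7,7,8,8,10,10,10,11,11,11,12,13,17,18,24]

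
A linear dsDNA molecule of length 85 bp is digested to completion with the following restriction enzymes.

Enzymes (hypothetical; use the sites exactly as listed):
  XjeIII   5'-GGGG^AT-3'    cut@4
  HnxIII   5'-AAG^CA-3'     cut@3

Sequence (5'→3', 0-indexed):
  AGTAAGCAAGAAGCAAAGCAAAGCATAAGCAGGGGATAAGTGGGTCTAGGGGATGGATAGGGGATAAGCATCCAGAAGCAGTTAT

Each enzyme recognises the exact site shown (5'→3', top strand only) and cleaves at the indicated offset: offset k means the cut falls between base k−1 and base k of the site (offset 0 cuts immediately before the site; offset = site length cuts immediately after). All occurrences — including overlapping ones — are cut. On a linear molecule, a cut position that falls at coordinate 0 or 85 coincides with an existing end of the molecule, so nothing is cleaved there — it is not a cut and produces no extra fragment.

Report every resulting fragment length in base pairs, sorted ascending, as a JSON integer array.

[5,5,5,6,6,6,7,7,10,11,17]

Scan for sites:
  XjeIII (GGGGAT, off=4): starts [31, 48, 59] → cuts [35, 52, 63]
  HnxIII (AAGCA, off=3): starts [3, 10, 15, 20, 26, 65, 75] → cuts [6, 13, 18, 23, 29, 68, 78]

Pooled cuts: [6, 13, 18, 23, 29, 35, 52, 63, 68, 78]

Fragment lengths:
  [0,6): 6 bp
  [6,13): 7 bp
  [13,18): 5 bp
  [18,23): 5 bp
  [23,29): 6 bp
  [29,35): 6 bp
  [35,52): 17 bp
  [52,63): 11 bp
  [63,68): 5 bp
  [68,78): 10 bp
  [78,85): 7 bp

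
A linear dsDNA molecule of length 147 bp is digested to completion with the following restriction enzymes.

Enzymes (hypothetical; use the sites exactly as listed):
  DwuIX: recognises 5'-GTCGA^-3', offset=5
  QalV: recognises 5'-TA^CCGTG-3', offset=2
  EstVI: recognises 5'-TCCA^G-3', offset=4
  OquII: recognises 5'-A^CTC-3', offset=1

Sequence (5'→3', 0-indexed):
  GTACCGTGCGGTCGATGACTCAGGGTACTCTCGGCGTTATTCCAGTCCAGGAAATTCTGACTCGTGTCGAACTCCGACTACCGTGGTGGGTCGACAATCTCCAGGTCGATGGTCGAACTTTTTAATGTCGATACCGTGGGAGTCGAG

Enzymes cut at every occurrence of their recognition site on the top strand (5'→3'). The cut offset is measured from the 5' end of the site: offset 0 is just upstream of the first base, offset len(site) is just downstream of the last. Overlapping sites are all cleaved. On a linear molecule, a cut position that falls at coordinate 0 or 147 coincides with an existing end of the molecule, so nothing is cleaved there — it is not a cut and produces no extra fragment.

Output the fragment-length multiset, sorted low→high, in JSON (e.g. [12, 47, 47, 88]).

Scan for sites:
  DwuIX (GTCGA, off=5): starts [10, 65, 89, 104, 111, 126, 141] → cuts [15, 70, 94, 109, 116, 131, 146]
  QalV (TACCGTG, off=2): starts [1, 78, 131] → cuts [3, 80, 133]
  EstVI (TCCAG, off=4): starts [40, 45, 99] → cuts [44, 49, 103]
  OquII (ACTC, off=1): starts [17, 26, 59, 70] → cuts [18, 27, 60, 71]

All cut coordinates (distinct, sorted): [3, 15, 18, 27, 44, 49, 60, 70, 71, 80, 94, 103, 109, 116, 131, 133, 146]

Fragment lengths:
  [0,3): 3 bp
  [3,15): 12 bp
  [15,18): 3 bp
  [18,27): 9 bp
  [27,44): 17 bp
  [44,49): 5 bp
  [49,60): 11 bp
  [60,70): 10 bp
  [70,71): 1 bp
  [71,80): 9 bp
  [80,94): 14 bp
  [94,103): 9 bp
  [103,109): 6 bp
  [109,116): 7 bp
  [116,131): 15 bp
  [131,133): 2 bp
  [133,146): 13 bp
  [146,147): 1 bp

[1,1,2,3,3,5,6,7,9,9,9,10,11,12,13,14,15,17]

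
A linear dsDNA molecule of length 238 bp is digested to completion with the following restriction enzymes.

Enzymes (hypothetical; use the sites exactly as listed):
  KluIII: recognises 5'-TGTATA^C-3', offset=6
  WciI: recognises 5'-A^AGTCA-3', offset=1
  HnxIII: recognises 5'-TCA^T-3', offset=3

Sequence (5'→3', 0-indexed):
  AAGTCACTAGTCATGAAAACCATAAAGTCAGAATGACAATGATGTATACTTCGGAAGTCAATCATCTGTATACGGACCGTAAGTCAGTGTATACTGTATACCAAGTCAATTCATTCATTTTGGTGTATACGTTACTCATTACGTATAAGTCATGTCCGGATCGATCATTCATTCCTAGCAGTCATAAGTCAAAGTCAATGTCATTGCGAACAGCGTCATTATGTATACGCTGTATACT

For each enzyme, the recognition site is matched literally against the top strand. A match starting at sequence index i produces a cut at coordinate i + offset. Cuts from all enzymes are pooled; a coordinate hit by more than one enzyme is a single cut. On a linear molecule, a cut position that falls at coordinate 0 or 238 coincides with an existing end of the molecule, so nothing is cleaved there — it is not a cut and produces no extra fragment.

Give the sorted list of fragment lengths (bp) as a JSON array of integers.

Per-enzyme occurrences:
  KluIII (TGTATAC, off=6): starts [42, 66, 87, 94, 123, 221, 230] → cuts [48, 72, 93, 100, 129, 227, 236]
  WciI (AAGTCA, off=1): starts [0, 24, 54, 80, 102, 146, 185, 191] → cuts [1, 25, 55, 81, 103, 147, 186, 192]
  HnxIII (TCAT, off=3): starts [10, 61, 110, 114, 135, 149, 164, 168, 181, 200, 215] → cuts [13, 64, 113, 117, 138, 152, 167, 171, 184, 203, 218]

Pooled cuts: [1, 13, 25, 48, 55, 64, 72, 81, 93, 100, 103, 113, 117, 129, 138, 147, 152, 167, 171, 184, 186, 192, 203, 218, 227, 236]

Fragments:
  [0,1): 1 bp
  [1,13): 12 bp
  [13,25): 12 bp
  [25,48): 23 bp
  [48,55): 7 bp
  [55,64): 9 bp
  [64,72): 8 bp
  [72,81): 9 bp
  [81,93): 12 bp
  [93,100): 7 bp
  [100,103): 3 bp
  [103,113): 10 bp
  [113,117): 4 bp
  [117,129): 12 bp
  [129,138): 9 bp
  [138,147): 9 bp
  [147,152): 5 bp
  [152,167): 15 bp
  [167,171): 4 bp
  [171,184): 13 bp
  [184,186): 2 bp
  [186,192): 6 bp
  [192,203): 11 bp
  [203,218): 15 bp
  [218,227): 9 bp
  [227,236): 9 bp
  [236,238): 2 bp

[1,2,2,3,4,4,5,6,7,7,8,9,9,9,9,9,9,10,11,12,12,12,12,13,15,15,23]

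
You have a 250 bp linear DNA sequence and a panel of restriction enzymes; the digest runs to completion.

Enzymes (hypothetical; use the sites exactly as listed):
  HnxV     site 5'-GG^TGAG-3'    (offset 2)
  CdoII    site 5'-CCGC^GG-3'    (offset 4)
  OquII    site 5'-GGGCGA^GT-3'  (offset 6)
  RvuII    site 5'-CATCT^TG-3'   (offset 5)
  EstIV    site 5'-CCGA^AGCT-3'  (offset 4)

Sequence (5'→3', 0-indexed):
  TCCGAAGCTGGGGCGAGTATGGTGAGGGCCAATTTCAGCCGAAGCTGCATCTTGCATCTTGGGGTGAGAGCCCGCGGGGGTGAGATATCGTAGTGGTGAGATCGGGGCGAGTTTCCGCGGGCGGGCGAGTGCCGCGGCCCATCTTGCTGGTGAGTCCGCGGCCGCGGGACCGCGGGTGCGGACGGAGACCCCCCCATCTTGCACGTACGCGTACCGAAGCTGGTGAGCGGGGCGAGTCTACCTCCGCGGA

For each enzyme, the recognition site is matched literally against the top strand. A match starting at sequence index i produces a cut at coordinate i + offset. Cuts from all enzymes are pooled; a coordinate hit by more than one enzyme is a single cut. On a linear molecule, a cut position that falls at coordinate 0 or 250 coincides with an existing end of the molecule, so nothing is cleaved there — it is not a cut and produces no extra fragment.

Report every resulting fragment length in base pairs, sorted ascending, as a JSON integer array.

[3,5,5,5,6,6,6,6,7,7,8,8,9,9,10,10,11,11,12,12,14,16,18,20,26]

Per-enzyme occurrences:
  HnxV (GGTGAG, off=2): starts [20, 62, 78, 94, 148, 221] → cuts [22, 64, 80, 96, 150, 223]
  CdoII (CCGCGG, off=4): starts [71, 114, 131, 155, 161, 169, 243] → cuts [75, 118, 135, 159, 165, 173, 247]
  OquII (GGGCGAGT, off=6): starts [10, 104, 122, 229] → cuts [16, 110, 128, 235]
  RvuII (CATCTTG, off=5): starts [47, 54, 139, 194] → cuts [52, 59, 144, 199]
  EstIV (CCGAAGCT, off=4): starts [1, 38, 213] → cuts [5, 42, 217]

Pooled cuts: [5, 16, 22, 42, 52, 59, 64, 75, 80, 96, 110, 118, 128, 135, 144, 150, 159, 165, 173, 199, 217, 223, 235, 247]

Fragment lengths:
  [0,5): 5 bp
  [5,16): 11 bp
  [16,22): 6 bp
  [22,42): 20 bp
  [42,52): 10 bp
  [52,59): 7 bp
  [59,64): 5 bp
  [64,75): 11 bp
  [75,80): 5 bp
  [80,96): 16 bp
  [96,110): 14 bp
  [110,118): 8 bp
  [118,128): 10 bp
  [128,135): 7 bp
  [135,144): 9 bp
  [144,150): 6 bp
  [150,159): 9 bp
  [159,165): 6 bp
  [165,173): 8 bp
  [173,199): 26 bp
  [199,217): 18 bp
  [217,223): 6 bp
  [223,235): 12 bp
  [235,247): 12 bp
  [247,250): 3 bp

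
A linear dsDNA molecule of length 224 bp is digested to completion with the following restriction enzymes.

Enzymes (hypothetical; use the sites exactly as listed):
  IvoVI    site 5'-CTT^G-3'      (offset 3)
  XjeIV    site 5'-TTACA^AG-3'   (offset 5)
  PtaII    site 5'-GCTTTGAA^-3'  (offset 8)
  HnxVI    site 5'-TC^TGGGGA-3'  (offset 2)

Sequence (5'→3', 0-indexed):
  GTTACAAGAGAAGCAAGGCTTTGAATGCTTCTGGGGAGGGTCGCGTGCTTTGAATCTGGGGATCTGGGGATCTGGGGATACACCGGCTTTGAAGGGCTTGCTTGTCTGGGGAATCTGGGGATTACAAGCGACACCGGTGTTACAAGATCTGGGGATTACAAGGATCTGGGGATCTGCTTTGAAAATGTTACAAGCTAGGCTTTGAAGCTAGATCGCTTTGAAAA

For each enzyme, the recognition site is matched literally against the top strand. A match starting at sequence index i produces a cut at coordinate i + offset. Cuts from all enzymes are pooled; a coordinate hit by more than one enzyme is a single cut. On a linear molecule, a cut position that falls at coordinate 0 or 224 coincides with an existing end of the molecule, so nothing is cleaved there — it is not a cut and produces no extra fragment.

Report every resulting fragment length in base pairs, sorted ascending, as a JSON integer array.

Per-enzyme occurrences:
  IvoVI (CTTG, off=3): starts [96, 100] → cuts [99, 103]
  XjeIV (TTACAAG, off=5): starts [1, 121, 139, 155, 187] → cuts [6, 126, 144, 160, 192]
  PtaII (GCTTTGAA, off=8): starts [17, 46, 85, 175, 198, 214] → cuts [25, 54, 93, 183, 206, 222]
  HnxVI (TCTGGGGA, off=2): starts [29, 54, 62, 70, 104, 113, 147, 164] → cuts [31, 56, 64, 72, 106, 115, 149, 166]

All cut coordinates (distinct, sorted): [6, 25, 31, 54, 56, 64, 72, 93, 99, 103, 106, 115, 126, 144, 149, 160, 166, 183, 192, 206, 222]

Fragments:
  [0,6): 6 bp
  [6,25): 19 bp
  [25,31): 6 bp
  [31,54): 23 bp
  [54,56): 2 bp
  [56,64): 8 bp
  [64,72): 8 bp
  [72,93): 21 bp
  [93,99): 6 bp
  [99,103): 4 bp
  [103,106): 3 bp
  [106,115): 9 bp
  [115,126): 11 bp
  [126,144): 18 bp
  [144,149): 5 bp
  [149,160): 11 bp
  [160,166): 6 bp
  [166,183): 17 bp
  [183,192): 9 bp
  [192,206): 14 bp
  [206,222): 16 bp
  [222,224): 2 bp

[2,2,3,4,5,6,6,6,6,8,8,9,9,11,11,14,16,17,18,19,21,23]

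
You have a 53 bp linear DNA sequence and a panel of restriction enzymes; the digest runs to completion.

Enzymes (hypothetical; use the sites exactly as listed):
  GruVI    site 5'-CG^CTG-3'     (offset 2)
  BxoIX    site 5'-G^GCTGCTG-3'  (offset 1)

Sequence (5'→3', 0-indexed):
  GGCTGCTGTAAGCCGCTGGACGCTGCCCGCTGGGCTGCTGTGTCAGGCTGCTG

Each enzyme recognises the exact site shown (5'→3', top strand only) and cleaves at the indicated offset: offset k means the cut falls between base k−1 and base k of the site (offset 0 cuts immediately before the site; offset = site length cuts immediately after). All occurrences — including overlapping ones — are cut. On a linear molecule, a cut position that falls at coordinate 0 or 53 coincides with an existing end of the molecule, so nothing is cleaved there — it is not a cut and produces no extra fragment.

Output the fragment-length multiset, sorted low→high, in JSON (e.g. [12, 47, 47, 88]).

[1,4,7,7,7,13,14]

Per-enzyme occurrences:
  GruVI (CGCTG, off=2): starts [13, 20, 27] → cuts [15, 22, 29]
  BxoIX (GGCTGCTG, off=1): starts [0, 32, 45] → cuts [1, 33, 46]

All cut coordinates (distinct, sorted): [1, 15, 22, 29, 33, 46]

Fragments:
  [0,1): 1 bp
  [1,15): 14 bp
  [15,22): 7 bp
  [22,29): 7 bp
  [29,33): 4 bp
  [33,46): 13 bp
  [46,53): 7 bp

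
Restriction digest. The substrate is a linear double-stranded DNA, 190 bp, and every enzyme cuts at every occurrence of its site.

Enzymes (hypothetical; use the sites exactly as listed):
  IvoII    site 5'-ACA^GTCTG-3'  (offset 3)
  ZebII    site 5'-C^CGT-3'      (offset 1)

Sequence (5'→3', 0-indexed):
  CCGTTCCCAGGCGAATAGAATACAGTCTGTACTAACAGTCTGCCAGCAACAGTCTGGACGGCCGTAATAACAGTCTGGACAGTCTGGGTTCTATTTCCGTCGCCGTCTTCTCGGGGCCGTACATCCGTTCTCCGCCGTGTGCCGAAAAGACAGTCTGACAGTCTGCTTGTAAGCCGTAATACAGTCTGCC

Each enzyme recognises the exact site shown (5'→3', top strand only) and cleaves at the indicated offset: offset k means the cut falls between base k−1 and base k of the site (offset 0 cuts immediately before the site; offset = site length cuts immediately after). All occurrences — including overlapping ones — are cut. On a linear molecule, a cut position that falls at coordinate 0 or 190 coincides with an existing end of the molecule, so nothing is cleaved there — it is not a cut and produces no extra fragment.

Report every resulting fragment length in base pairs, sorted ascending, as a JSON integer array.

Scan for sites:
  IvoII ACAGTCTG/3: at [21, 34, 48, 69, 78, 149, 157, 180] ⇒ [24, 37, 51, 72, 81, 152, 160, 183]
  ZebII CCGT/1: at [0, 61, 96, 102, 116, 124, 134, 173] ⇒ [1, 62, 97, 103, 117, 125, 135, 174]

All cut coordinates (distinct, sorted): [1, 24, 37, 51, 62, 72, 81, 97, 103, 117, 125, 135, 152, 160, 174, 183]

Fragment lengths:
  [0,1): 1 bp
  [1,24): 23 bp
  [24,37): 13 bp
  [37,51): 14 bp
  [51,62): 11 bp
  [62,72): 10 bp
  [72,81): 9 bp
  [81,97): 16 bp
  [97,103): 6 bp
  [103,117): 14 bp
  [117,125): 8 bp
  [125,135): 10 bp
  [135,152): 17 bp
  [152,160): 8 bp
  [160,174): 14 bp
  [174,183): 9 bp
  [183,190): 7 bp

[1,6,7,8,8,9,9,10,10,11,13,14,14,14,16,17,23]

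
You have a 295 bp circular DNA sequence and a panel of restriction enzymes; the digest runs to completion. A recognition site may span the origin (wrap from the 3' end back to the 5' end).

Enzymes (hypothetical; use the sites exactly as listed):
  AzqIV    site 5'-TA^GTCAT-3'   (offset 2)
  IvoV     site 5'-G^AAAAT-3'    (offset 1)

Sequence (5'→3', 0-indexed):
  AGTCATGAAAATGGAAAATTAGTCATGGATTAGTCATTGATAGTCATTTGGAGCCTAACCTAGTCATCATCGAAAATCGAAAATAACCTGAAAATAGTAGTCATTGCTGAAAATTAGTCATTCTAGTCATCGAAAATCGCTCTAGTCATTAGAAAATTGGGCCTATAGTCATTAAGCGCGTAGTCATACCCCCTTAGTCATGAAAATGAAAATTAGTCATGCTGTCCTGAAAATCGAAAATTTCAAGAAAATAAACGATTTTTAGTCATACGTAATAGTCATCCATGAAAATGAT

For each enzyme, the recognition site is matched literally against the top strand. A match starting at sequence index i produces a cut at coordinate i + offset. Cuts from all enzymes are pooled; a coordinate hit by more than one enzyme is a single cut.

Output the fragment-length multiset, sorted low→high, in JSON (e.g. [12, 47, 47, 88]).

[6,6,6,7,7,7,7,7,7,7,8,9,9,9,10,10,10,10,11,11,11,12,13,14,14,15,15,17,20]

Scan for sites:
  AzqIV (TAGTCAT, off=2): starts [19, 30, 40, 60, 97, 114, 123, 142, 165, 180, 194, 213, 262, 275, 294] → cuts [1, 21, 32, 42, 62, 99, 116, 125, 144, 167, 182, 196, 215, 264, 277]
  IvoV (GAAAAT, off=1): starts [6, 13, 71, 78, 89, 108, 131, 151, 201, 207, 228, 235, 246, 286] → cuts [7, 14, 72, 79, 90, 109, 132, 152, 202, 208, 229, 236, 247, 287]

All cut coordinates (distinct, sorted): [1, 7, 14, 21, 32, 42, 62, 72, 79, 90, 99, 109, 116, 125, 132, 144, 152, 167, 182, 196, 202, 208, 215, 229, 236, 247, 264, 277, 287]

Fragments:
  1→7: 6 bp
  7→14: 7 bp
  14→21: 7 bp
  21→32: 11 bp
  32→42: 10 bp
  42→62: 20 bp
  62→72: 10 bp
  72→79: 7 bp
  79→90: 11 bp
  90→99: 9 bp
  99→109: 10 bp
  109→116: 7 bp
  116→125: 9 bp
  125→132: 7 bp
  132→144: 12 bp
  144→152: 8 bp
  152→167: 15 bp
  167→182: 15 bp
  182→196: 14 bp
  196→202: 6 bp
  202→208: 6 bp
  208→215: 7 bp
  215→229: 14 bp
  229→236: 7 bp
  236→247: 11 bp
  247→264: 17 bp
  264→277: 13 bp
  277→287: 10 bp
  287→1 (wrap): 295-287+1 = 9 bp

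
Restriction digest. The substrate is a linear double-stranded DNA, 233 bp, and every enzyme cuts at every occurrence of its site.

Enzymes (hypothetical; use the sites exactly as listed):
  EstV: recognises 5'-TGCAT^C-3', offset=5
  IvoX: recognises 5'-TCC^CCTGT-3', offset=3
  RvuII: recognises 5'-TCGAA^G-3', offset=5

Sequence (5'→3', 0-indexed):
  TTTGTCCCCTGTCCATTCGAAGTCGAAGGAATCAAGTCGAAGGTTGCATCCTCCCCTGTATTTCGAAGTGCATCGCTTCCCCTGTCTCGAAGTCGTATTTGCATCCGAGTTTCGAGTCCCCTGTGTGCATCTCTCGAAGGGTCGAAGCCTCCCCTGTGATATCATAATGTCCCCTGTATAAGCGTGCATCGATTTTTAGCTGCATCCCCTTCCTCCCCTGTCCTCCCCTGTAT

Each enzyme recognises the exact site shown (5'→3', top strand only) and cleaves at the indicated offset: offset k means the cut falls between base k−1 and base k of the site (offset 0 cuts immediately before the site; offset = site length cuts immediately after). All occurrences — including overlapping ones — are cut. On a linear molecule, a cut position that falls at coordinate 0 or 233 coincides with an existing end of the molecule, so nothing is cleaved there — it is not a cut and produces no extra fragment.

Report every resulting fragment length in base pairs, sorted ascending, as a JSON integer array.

[5,6,6,6,7,7,7,8,8,8,10,11,11,11,13,13,14,14,15,16,17,20]

Per-enzyme occurrences:
  EstV TGCATC/5: at [44, 68, 99, 125, 184, 200] ⇒ [49, 73, 104, 130, 189, 205]
  IvoX TCCCCTGT/3: at [4, 51, 77, 116, 149, 169, 213, 223] ⇒ [7, 54, 80, 119, 152, 172, 216, 226]
  RvuII TCGAAG/5: at [16, 22, 36, 62, 86, 133, 141] ⇒ [21, 27, 41, 67, 91, 138, 146]

All cut coordinates (distinct, sorted): [7, 21, 27, 41, 49, 54, 67, 73, 80, 91, 104, 119, 130, 138, 146, 152, 172, 189, 205, 216, 226]

Fragments:
  [0,7): 7 bp
  [7,21): 14 bp
  [21,27): 6 bp
  [27,41): 14 bp
  [41,49): 8 bp
  [49,54): 5 bp
  [54,67): 13 bp
  [67,73): 6 bp
  [73,80): 7 bp
  [80,91): 11 bp
  [91,104): 13 bp
  [104,119): 15 bp
  [119,130): 11 bp
  [130,138): 8 bp
  [138,146): 8 bp
  [146,152): 6 bp
  [152,172): 20 bp
  [172,189): 17 bp
  [189,205): 16 bp
  [205,216): 11 bp
  [216,226): 10 bp
  [226,233): 7 bp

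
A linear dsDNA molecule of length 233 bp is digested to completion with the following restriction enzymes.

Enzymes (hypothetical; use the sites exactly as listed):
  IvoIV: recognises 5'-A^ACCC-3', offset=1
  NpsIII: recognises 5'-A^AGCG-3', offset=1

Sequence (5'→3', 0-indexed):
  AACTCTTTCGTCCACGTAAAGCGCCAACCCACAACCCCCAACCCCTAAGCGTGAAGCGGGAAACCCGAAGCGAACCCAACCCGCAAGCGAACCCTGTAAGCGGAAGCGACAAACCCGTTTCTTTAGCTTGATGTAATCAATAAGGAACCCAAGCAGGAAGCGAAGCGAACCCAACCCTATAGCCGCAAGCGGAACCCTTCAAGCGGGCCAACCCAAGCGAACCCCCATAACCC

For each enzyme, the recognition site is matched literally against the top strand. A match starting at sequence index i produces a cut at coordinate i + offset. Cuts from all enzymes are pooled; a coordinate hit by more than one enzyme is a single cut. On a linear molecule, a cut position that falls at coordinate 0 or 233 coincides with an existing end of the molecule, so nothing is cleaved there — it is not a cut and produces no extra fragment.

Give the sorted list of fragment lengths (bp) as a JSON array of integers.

Site scan:
  IvoIV AACCC/1: at [25, 32, 39, 61, 72, 77, 89, 111, 145, 167, 172, 192, 209, 219, 228] ⇒ [26, 33, 40, 62, 73, 78, 90, 112, 146, 168, 173, 193, 210, 220, 229]
  NpsIII AAGCG/1: at [18, 46, 53, 67, 84, 97, 103, 157, 162, 186, 200, 214] ⇒ [19, 47, 54, 68, 85, 98, 104, 158, 163, 187, 201, 215]

All cut coordinates (distinct, sorted): [19, 26, 33, 40, 47, 54, 62, 68, 73, 78, 85, 90, 98, 104, 112, 146, 158, 163, 168, 173, 187, 193, 201, 210, 215, 220, 229]

Fragment lengths:
  [0,19): 19 bp
  [19,26): 7 bp
  [26,33): 7 bp
  [33,40): 7 bp
  [40,47): 7 bp
  [47,54): 7 bp
  [54,62): 8 bp
  [62,68): 6 bp
  [68,73): 5 bp
  [73,78): 5 bp
  [78,85): 7 bp
  [85,90): 5 bp
  [90,98): 8 bp
  [98,104): 6 bp
  [104,112): 8 bp
  [112,146): 34 bp
  [146,158): 12 bp
  [158,163): 5 bp
  [163,168): 5 bp
  [168,173): 5 bp
  [173,187): 14 bp
  [187,193): 6 bp
  [193,201): 8 bp
  [201,210): 9 bp
  [210,215): 5 bp
  [215,220): 5 bp
  [220,229): 9 bp
  [229,233): 4 bp

[4,5,5,5,5,5,5,5,5,6,6,6,7,7,7,7,7,7,8,8,8,8,9,9,12,14,19,34]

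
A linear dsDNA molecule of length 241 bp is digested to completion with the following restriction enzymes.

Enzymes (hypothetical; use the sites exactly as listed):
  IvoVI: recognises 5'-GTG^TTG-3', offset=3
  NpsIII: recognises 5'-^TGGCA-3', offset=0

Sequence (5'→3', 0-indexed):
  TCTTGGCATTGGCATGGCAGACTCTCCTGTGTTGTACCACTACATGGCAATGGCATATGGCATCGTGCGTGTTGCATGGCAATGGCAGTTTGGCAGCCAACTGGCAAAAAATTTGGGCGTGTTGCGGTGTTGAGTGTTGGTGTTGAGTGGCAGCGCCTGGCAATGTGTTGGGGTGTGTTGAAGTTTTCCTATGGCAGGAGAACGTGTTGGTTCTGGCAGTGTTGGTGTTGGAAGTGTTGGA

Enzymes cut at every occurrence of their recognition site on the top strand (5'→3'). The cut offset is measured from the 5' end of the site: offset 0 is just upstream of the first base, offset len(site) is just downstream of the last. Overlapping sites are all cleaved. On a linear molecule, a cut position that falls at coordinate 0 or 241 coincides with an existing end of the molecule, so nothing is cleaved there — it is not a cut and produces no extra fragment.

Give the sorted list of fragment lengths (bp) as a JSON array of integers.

[3,5,5,5,5,6,6,6,6,6,7,7,7,8,8,8,9,10,10,10,11,13,14,14,15,17,20]

Per-enzyme occurrences:
  IvoVI GTGTTG/3: at [28, 68, 118, 126, 133, 139, 164, 174, 203, 218, 224, 233] ⇒ [31, 71, 121, 129, 136, 142, 167, 177, 206, 221, 227, 236]
  NpsIII TGGCA/0: at [3, 9, 14, 44, 50, 57, 76, 82, 90, 101, 147, 157, 191, 213] ⇒ [3, 9, 14, 44, 50, 57, 76, 82, 90, 101, 147, 157, 191, 213]

All cut coordinates (distinct, sorted): [3, 9, 14, 31, 44, 50, 57, 71, 76, 82, 90, 101, 121, 129, 136, 142, 147, 157, 167, 177, 191, 206, 213, 221, 227, 236]

Fragments:
  [0,3): 3 bp
  [3,9): 6 bp
  [9,14): 5 bp
  [14,31): 17 bp
  [31,44): 13 bp
  [44,50): 6 bp
  [50,57): 7 bp
  [57,71): 14 bp
  [71,76): 5 bp
  [76,82): 6 bp
  [82,90): 8 bp
  [90,101): 11 bp
  [101,121): 20 bp
  [121,129): 8 bp
  [129,136): 7 bp
  [136,142): 6 bp
  [142,147): 5 bp
  [147,157): 10 bp
  [157,167): 10 bp
  [167,177): 10 bp
  [177,191): 14 bp
  [191,206): 15 bp
  [206,213): 7 bp
  [213,221): 8 bp
  [221,227): 6 bp
  [227,236): 9 bp
  [236,241): 5 bp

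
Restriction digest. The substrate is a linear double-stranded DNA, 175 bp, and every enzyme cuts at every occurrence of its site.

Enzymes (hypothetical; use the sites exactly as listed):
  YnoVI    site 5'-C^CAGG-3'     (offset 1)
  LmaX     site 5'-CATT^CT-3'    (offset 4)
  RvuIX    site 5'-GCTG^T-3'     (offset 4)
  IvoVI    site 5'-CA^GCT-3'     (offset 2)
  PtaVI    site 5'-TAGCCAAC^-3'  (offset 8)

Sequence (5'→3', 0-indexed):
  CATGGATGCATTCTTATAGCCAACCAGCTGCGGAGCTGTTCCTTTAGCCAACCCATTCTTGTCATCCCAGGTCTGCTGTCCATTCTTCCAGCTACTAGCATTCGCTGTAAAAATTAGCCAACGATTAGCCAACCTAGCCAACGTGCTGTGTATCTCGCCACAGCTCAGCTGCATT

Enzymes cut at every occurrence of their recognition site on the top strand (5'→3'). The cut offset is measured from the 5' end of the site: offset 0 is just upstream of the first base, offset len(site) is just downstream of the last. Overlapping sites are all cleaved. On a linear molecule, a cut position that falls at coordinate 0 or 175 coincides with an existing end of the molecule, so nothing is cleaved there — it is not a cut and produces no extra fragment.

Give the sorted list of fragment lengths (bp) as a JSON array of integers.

[2,5,5,6,6,6,8,9,10,11,11,12,12,12,14,14,15,17]

Site scan:
  YnoVI (CCAGG, off=1): starts [66] → cuts [67]
  LmaX (CATTCT, off=4): starts [8, 53, 80] → cuts [12, 57, 84]
  RvuIX (GCTGT, off=4): starts [34, 74, 103, 144] → cuts [38, 78, 107, 148]
  IvoVI (CAGCT, off=2): starts [24, 88, 160, 165] → cuts [26, 90, 162, 167]
  PtaVI (TAGCCAAC, off=8): starts [16, 44, 114, 125, 134] → cuts [24, 52, 122, 133, 142]

Pooled cuts: [12, 24, 26, 38, 52, 57, 67, 78, 84, 90, 107, 122, 133, 142, 148, 162, 167]

Fragment lengths:
  [0,12): 12 bp
  [12,24): 12 bp
  [24,26): 2 bp
  [26,38): 12 bp
  [38,52): 14 bp
  [52,57): 5 bp
  [57,67): 10 bp
  [67,78): 11 bp
  [78,84): 6 bp
  [84,90): 6 bp
  [90,107): 17 bp
  [107,122): 15 bp
  [122,133): 11 bp
  [133,142): 9 bp
  [142,148): 6 bp
  [148,162): 14 bp
  [162,167): 5 bp
  [167,175): 8 bp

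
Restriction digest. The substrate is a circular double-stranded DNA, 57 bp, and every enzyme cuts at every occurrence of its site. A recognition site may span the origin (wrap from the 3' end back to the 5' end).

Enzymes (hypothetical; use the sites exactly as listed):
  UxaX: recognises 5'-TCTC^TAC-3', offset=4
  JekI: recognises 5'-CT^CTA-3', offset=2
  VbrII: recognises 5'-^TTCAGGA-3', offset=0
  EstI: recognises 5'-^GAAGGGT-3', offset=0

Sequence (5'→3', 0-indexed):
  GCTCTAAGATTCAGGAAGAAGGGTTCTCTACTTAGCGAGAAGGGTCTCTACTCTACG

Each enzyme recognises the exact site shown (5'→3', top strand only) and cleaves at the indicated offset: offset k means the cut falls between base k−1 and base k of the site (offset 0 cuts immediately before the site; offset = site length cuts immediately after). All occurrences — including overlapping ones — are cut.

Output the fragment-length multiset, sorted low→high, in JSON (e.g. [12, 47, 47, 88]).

[1,1,4,6,8,8,9,10,10]

Per-enzyme occurrences:
  UxaX (TCTCTAC, off=4): starts [24, 44] → cuts [28, 48]
  JekI (CTCTA, off=2): starts [1, 25, 45, 50] → cuts [3, 27, 47, 52]
  VbrII (TTCAGGA, off=0): starts [9] → cuts [9]
  EstI (GAAGGGT, off=0): starts [17, 38] → cuts [17, 38]

All cut coordinates (distinct, sorted): [3, 9, 17, 27, 28, 38, 47, 48, 52]

Fragment lengths:
  3→9: 6 bp
  9→17: 8 bp
  17→27: 10 bp
  27→28: 1 bp
  28→38: 10 bp
  38→47: 9 bp
  47→48: 1 bp
  48→52: 4 bp
  52→3 (wrap): 57-52+3 = 8 bp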